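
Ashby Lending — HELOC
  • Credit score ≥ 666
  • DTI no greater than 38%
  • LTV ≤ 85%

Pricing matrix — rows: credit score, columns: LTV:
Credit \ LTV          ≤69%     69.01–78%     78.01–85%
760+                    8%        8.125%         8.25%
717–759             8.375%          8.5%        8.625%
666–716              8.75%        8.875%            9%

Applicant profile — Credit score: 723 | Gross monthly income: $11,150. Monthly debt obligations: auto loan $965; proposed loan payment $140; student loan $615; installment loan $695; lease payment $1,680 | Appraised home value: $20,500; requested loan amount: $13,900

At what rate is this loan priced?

8.375%

Credit score 723 ≥ 666; Total monthly debts = (965 + 140 + 615 + 695 + 1,680) = 4,095. Debt-to-income = 4,095/11,150 = 36.7% — meets 38% limit
LTV: 13,900 ÷ 20,500 = 67.8%, within 85% cap
Score 723 is in the 717–759 band; LTV 67.8% is in the ≤69% band → 8.375%.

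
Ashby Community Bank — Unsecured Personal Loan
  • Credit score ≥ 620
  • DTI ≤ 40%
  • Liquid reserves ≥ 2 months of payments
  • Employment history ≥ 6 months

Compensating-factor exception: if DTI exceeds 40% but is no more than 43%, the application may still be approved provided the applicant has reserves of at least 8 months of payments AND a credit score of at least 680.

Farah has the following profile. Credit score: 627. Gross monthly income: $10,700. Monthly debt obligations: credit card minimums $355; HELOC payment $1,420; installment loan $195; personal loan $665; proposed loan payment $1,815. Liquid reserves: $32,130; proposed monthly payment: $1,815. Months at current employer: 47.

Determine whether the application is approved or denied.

Credit score 627 ≥ 620 (meets base)
Total debts = (355 + 1,420 + 195 + 665 + 1,815) = 4,450. DTI = 4,450/10,700 = 41.6% > 40% — standard DTI limit exceeded.
Reserves: 32,130 ÷ 1,815 = 17.7 months (meets 2-month minimum)
Employment 47 ≥ 6 months
41.6% falls in the override range (40%–43%), so the compensating-factor test applies.
Override check — reserves: 17.7 mo (ok); score: 627 (below 680).
Compensating-factor requirement not fully met.

Denied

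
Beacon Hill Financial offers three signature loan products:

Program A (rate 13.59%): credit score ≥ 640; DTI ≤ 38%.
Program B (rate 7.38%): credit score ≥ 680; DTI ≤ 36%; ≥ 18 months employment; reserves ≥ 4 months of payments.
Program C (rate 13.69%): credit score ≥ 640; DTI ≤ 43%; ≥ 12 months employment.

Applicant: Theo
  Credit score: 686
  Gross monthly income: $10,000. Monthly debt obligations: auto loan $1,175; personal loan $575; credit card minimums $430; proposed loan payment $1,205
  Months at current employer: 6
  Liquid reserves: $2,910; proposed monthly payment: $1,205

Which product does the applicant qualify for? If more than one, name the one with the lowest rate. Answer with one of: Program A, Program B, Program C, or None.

Program A

Total debts = (1,175 + 575 + 430 + 1,205) = 3,385; DTI = 3,385/10,000 = 33.9%.
Reserves = 2,910/1,205 = 2.4 months.
Program A: score 686 ≥ 640; DTI 33.9% ≤ 38% → qualifies.
Program B: score 686 ≥ 680; DTI 33.9% ≤ 36%; employment 6 < 18 mo; reserves 2.4 < 4 mo → does not qualify.
Program C: score 686 ≥ 640; DTI 33.9% ≤ 43%; employment 6 < 12 mo → does not qualify.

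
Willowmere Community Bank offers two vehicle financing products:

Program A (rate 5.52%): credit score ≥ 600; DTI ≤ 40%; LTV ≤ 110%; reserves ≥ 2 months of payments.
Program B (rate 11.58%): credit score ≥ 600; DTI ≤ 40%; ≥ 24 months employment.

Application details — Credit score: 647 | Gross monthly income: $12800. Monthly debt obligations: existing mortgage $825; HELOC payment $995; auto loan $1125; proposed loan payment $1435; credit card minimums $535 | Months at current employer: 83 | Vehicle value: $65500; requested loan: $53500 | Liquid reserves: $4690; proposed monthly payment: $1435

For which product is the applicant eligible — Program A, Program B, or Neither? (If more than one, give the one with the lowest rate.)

Program A

Total debts = (825 + 995 + 1,125 + 1,435 + 535) = 4,915; DTI = 4,915/12,800 = 38.4%.
LTV = 53,500/65,500 = 81.7%.
Reserves = 4,690/1,435 = 3.3 months.
Program A: score 647 ≥ 600; DTI 38.4% ≤ 40%; LTV 81.7% ≤ 110%; reserves 3.3 ≥ 2 mo → qualifies.
Program B: score 647 ≥ 600; DTI 38.4% ≤ 40%; employment 83 ≥ 24 mo → qualifies.
Qualifying: Program A, Program B. Lowest rate is 5.52% → Program A.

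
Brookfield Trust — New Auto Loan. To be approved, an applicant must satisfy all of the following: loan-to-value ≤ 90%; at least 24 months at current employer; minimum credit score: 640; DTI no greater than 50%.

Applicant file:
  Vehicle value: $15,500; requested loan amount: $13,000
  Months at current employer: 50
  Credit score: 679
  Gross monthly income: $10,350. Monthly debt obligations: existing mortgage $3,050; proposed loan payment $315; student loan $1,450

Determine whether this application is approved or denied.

Approved

Loan-to-value = 13,000/15,500 = 83.9% — pass (90% max)
Employment 50 ≥ 24 months
Credit score 679 ≥ 640 (meets)
Total monthly debts = (3,050 + 315 + 1,450) = 4,815. DTI = 4,815/10,350 = 46.5% ≤ 50%
All criteria satisfied.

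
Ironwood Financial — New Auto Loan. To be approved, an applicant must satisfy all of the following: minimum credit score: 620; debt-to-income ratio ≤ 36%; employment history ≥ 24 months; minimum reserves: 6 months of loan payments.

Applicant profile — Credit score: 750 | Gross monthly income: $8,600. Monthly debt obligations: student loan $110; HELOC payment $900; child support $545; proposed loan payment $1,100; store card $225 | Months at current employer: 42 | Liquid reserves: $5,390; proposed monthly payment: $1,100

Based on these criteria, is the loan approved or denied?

Credit score 750 ≥ 620 (meets)
Total monthly debts = (110 + 900 + 545 + 1,100 + 225) = 2,880. Debt-to-income = 2,880/8,600 = 33.5% — meets 36% limit
Employment 42 ≥ 24 months
Reserves = 5,390/1,100 = 4.9 months < 6
Fails on reserves.

Denied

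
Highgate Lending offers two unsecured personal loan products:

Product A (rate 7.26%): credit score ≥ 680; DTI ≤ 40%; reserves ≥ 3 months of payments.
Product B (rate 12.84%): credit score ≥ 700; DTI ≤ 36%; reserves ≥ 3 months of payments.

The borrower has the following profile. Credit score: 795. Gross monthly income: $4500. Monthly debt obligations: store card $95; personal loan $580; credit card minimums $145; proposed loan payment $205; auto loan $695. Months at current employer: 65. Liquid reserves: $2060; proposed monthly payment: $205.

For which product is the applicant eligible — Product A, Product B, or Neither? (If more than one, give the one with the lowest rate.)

Product A

Total debts = (95 + 580 + 145 + 205 + 695) = 1,720; DTI = 1,720/4,500 = 38.2%.
Reserves = 2,060/205 = 10.0 months.
Product A: score 795 ≥ 680; DTI 38.2% ≤ 40%; reserves 10.0 ≥ 3 mo → qualifies.
Product B: score 795 ≥ 700; DTI 38.2% > 36%; reserves 10.0 ≥ 3 mo → does not qualify.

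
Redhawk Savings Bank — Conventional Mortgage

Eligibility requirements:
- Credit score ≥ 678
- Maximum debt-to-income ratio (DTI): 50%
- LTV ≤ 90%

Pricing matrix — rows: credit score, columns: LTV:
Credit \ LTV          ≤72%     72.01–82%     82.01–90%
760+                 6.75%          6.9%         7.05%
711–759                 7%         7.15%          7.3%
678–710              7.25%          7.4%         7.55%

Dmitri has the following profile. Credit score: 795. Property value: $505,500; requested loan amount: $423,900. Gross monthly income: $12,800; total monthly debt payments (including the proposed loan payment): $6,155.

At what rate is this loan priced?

Credit score 795 ≥ 678; Debt-to-income = 6,155/12,800 = 48.1% — meets 50% limit
LTV: 423,900 ÷ 505,500 = 83.9%, within 90% cap
Score 795 is in the 760+ band; LTV 83.9% is in the 82.01–90% band → 7.05%.

7.05%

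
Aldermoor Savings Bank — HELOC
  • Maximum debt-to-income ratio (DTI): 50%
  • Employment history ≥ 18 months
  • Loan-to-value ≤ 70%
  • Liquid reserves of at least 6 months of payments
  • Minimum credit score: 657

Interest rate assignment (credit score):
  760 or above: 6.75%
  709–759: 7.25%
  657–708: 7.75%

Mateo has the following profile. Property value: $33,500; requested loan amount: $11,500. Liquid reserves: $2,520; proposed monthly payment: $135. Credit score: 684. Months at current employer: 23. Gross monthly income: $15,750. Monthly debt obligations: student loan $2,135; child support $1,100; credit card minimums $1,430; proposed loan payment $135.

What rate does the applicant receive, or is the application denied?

Credit score 684 ≥ 657 (meets minimum)
Liquid reserves cover 2,520/135 = 18.7 months — ≥ 6 required
Employment 23 ≥ 18 months
LTV: 11,500 ÷ 33,500 = 34.3%, within 70% cap
Total monthly debts = (2,135 + 1,100 + 1,430 + 135) = 4,800. DTI = 4,800/15,750 = 30.5% ≤ 50%
All requirements met. Score 684 falls in the 657–708 tier → 7.75%.

Approved at 7.75%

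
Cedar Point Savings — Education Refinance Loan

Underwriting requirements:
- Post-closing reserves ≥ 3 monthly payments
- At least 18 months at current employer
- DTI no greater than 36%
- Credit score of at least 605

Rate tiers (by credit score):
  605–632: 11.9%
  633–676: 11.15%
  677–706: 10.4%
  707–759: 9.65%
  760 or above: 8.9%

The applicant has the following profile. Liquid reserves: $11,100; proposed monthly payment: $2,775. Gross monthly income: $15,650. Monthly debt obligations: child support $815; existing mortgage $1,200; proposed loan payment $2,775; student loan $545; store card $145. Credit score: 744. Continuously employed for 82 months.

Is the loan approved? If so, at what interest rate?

Credit score 744 ≥ 605 (meets minimum)
Total monthly debts = (815 + 1,200 + 2,775 + 545 + 145) = 5,480. Debt-to-income = 5,480/15,650 = 35% — meets 36% limit
Employment 82 ≥ 18 months
Reserves: 11,100 ÷ 2,775 = 4.0 months (meets 3-month minimum)
All requirements met. Score 744 falls in the 707–759 tier → 9.65%.

Approved at 9.65%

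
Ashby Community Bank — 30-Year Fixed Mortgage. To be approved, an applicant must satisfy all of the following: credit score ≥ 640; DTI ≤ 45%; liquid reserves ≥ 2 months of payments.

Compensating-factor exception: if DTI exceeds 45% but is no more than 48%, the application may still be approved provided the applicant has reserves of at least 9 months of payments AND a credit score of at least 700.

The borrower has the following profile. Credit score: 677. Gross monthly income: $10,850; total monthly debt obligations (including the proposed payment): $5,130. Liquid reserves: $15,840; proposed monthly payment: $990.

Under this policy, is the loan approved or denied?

Credit score 677 ≥ 640 (meets base)
DTI: 5,130 ÷ 10,850 = 47.3%, over the 45% base limit.
Liquid reserves cover 15,840/990 = 16.0 months — ≥ 2 required
47.3% falls in the override range (45%–48%), so the compensating-factor test applies.
Override check — reserves: 16.0 mo (ok); score: 677 (below 700).
Override conditions not both satisfied; exception does not apply.

Denied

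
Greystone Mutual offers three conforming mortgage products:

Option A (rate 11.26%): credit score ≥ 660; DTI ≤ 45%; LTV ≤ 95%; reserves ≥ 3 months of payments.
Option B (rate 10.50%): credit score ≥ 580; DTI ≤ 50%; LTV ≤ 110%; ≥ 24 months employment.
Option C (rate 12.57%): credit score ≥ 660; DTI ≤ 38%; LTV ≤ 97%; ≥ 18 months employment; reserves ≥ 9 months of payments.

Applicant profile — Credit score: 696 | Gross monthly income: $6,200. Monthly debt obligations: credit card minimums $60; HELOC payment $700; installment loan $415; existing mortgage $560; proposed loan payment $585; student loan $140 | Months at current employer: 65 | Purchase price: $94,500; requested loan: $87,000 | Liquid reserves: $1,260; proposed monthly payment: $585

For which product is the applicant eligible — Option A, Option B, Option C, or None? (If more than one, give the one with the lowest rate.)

Option B

Total debts = (60 + 700 + 415 + 560 + 585 + 140) = 2,460; DTI = 2,460/6,200 = 39.7%.
LTV = 87,000/94,500 = 92.1%.
Reserves = 1,260/585 = 2.2 months.
Option A: score 696 ≥ 660; DTI 39.7% ≤ 45%; LTV 92.1% ≤ 95%; reserves 2.2 < 3 mo → does not qualify.
Option B: score 696 ≥ 580; DTI 39.7% ≤ 50%; LTV 92.1% ≤ 110%; employment 65 ≥ 24 mo → qualifies.
Option C: score 696 ≥ 660; DTI 39.7% > 38%; LTV 92.1% ≤ 97%; employment 65 ≥ 18 mo; reserves 2.2 < 9 mo → does not qualify.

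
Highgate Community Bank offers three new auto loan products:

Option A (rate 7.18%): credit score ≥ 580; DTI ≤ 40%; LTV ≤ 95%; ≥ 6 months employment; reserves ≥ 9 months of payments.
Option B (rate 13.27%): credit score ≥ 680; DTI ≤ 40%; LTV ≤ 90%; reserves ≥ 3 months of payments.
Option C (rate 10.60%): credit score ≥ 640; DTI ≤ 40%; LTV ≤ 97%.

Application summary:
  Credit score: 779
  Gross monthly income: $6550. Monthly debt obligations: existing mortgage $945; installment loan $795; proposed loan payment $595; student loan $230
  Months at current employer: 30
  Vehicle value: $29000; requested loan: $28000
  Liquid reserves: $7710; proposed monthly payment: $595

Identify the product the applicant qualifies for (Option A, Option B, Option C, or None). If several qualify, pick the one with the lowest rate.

Total debts = (945 + 795 + 595 + 230) = 2,565; DTI = 2,565/6,550 = 39.2%.
LTV = 28,000/29,000 = 96.6%.
Reserves = 7,710/595 = 13.0 months.
Option A: score 779 ≥ 580; DTI 39.2% ≤ 40%; LTV 96.6% > 95%; employment 30 ≥ 6 mo; reserves 13.0 ≥ 9 mo → does not qualify.
Option B: score 779 ≥ 680; DTI 39.2% ≤ 40%; LTV 96.6% > 90%; reserves 13.0 ≥ 3 mo → does not qualify.
Option C: score 779 ≥ 640; DTI 39.2% ≤ 40%; LTV 96.6% ≤ 97% → qualifies.

Option C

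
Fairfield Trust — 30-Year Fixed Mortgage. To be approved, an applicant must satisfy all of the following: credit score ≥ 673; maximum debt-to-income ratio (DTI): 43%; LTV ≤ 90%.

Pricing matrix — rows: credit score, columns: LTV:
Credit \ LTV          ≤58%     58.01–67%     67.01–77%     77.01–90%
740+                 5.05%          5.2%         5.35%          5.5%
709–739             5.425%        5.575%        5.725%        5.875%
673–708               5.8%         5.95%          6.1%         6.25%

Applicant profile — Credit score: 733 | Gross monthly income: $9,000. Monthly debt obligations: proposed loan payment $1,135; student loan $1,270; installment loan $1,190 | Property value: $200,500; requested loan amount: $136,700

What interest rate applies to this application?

Credit score 733 ≥ 673; Total monthly debts = (1,135 + 1,270 + 1,190) = 3,595. Debt-to-income = 3,595/9,000 = 39.9% — meets 43% limit
Loan-to-value = 136,700/200,500 = 68.2% — pass (90% max)
Row: 733 falls in 709–739. Column: 68.2% falls in 67.01–77%. Rate = 5.725%.

5.725%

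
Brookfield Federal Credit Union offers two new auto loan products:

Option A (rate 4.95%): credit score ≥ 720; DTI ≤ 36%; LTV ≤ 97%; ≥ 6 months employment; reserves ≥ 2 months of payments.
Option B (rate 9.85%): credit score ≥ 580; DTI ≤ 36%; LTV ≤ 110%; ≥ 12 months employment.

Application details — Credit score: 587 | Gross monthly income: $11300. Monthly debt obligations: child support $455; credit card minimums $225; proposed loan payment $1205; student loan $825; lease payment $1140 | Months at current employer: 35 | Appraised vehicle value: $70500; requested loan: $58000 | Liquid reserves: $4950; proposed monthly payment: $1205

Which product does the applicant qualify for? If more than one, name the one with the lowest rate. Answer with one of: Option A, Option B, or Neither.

Total debts = (455 + 225 + 1,205 + 825 + 1,140) = 3,850; DTI = 3,850/11,300 = 34.1%.
LTV = 58,000/70,500 = 82.3%.
Reserves = 4,950/1,205 = 4.1 months.
Option A: score 587 < 720; DTI 34.1% ≤ 36%; LTV 82.3% ≤ 97%; employment 35 ≥ 6 mo; reserves 4.1 ≥ 2 mo → does not qualify.
Option B: score 587 ≥ 580; DTI 34.1% ≤ 36%; LTV 82.3% ≤ 110%; employment 35 ≥ 12 mo → qualifies.

Option B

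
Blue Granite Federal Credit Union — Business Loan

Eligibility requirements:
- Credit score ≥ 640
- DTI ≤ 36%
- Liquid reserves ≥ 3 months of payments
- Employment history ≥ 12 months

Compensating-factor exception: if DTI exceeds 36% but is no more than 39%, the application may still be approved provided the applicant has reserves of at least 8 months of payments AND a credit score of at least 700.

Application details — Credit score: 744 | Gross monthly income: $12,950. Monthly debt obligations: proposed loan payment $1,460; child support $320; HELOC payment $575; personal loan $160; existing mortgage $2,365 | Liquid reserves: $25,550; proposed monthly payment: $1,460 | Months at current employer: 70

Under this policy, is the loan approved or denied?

Approved

Credit score 744 ≥ 640 (meets base)
Total debts = (1,460 + 320 + 575 + 160 + 2,365) = 4,880. DTI: 4,880 ÷ 12,950 = 37.7%, over the 36% base limit.
Reserves: 25,550 ÷ 1,460 = 17.5 months (meets 3-month minimum)
Employment 70 ≥ 12 months
37.7% falls in the override range (36%–39%), so the compensating-factor test applies.
Override check — reserves: 17.5 mo (ok); score: 744 (ok).
Both override conditions satisfied; DTI exception granted.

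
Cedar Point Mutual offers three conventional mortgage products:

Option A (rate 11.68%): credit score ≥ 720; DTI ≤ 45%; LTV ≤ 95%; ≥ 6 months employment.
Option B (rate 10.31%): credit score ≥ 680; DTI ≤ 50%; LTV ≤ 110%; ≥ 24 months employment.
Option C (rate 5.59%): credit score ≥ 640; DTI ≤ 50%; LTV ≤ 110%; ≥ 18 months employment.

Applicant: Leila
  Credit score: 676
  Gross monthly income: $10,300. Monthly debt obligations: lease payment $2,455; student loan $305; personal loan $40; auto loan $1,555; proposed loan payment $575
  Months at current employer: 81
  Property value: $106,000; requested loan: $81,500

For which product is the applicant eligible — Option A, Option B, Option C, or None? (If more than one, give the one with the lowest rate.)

Option C

Total debts = (2,455 + 305 + 40 + 1,555 + 575) = 4,930; DTI = 4,930/10,300 = 47.9%.
LTV = 81,500/106,000 = 76.9%.
Option A: score 676 < 720; DTI 47.9% > 45%; LTV 76.9% ≤ 95%; employment 81 ≥ 6 mo → does not qualify.
Option B: score 676 < 680; DTI 47.9% ≤ 50%; LTV 76.9% ≤ 110%; employment 81 ≥ 24 mo → does not qualify.
Option C: score 676 ≥ 640; DTI 47.9% ≤ 50%; LTV 76.9% ≤ 110%; employment 81 ≥ 18 mo → qualifies.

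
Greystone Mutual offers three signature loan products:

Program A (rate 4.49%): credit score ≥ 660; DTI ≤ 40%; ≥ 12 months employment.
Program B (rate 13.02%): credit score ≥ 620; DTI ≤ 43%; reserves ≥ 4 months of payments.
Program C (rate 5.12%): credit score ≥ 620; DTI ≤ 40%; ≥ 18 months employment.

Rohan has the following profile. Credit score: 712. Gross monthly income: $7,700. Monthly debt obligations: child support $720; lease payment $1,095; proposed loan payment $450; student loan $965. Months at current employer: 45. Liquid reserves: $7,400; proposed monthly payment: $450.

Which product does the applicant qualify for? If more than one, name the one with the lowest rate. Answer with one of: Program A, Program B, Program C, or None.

Program B

Total debts = (720 + 1,095 + 450 + 965) = 3,230; DTI = 3,230/7,700 = 41.9%.
Reserves = 7,400/450 = 16.4 months.
Program A: score 712 ≥ 660; DTI 41.9% > 40%; employment 45 ≥ 12 mo → does not qualify.
Program B: score 712 ≥ 620; DTI 41.9% ≤ 43%; reserves 16.4 ≥ 4 mo → qualifies.
Program C: score 712 ≥ 620; DTI 41.9% > 40%; employment 45 ≥ 18 mo → does not qualify.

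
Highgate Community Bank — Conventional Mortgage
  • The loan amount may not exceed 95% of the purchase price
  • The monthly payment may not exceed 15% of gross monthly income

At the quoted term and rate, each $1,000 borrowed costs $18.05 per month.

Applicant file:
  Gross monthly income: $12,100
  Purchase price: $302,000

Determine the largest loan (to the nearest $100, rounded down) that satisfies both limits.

$100,500

Payment cap: 15% × $12,100 = $1,815/month.
At $18.05 per $1,000, that supports 1,815/18.05 × 1,000 ≈ $100,554 → $100,500.
LTV cap: 95% × $302,000 = $286,900 → $286,900.
Binding constraint: payment-to-income.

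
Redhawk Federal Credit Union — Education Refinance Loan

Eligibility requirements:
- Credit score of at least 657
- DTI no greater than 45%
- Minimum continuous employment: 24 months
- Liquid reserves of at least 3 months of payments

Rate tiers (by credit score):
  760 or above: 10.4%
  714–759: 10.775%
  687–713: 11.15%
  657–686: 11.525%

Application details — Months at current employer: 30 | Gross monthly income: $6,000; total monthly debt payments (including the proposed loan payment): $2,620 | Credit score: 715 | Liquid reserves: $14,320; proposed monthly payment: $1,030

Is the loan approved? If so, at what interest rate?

Approved at 10.775%

Credit score 715 ≥ 657 (meets minimum)
Employment 30 ≥ 24 months
Debt-to-income = 2,620/6,000 = 43.7% — meets 45% limit
Reserves = 14,320/1,030 = 13.9 months ≥ 3
All requirements met. Score 715 falls in the 714–759 tier → 10.775%.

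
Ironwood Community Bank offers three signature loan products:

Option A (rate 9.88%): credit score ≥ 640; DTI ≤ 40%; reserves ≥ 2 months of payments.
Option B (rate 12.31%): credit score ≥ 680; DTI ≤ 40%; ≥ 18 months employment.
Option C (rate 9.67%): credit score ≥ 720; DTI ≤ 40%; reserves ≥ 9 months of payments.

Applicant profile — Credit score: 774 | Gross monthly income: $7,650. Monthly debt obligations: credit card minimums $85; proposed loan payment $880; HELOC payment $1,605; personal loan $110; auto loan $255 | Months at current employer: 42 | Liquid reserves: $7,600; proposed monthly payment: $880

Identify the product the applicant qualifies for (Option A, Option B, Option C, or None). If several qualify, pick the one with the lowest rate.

Total debts = (85 + 880 + 1,605 + 110 + 255) = 2,935; DTI = 2,935/7,650 = 38.4%.
Reserves = 7,600/880 = 8.6 months.
Option A: score 774 ≥ 640; DTI 38.4% ≤ 40%; reserves 8.6 ≥ 2 mo → qualifies.
Option B: score 774 ≥ 680; DTI 38.4% ≤ 40%; employment 42 ≥ 18 mo → qualifies.
Option C: score 774 ≥ 720; DTI 38.4% ≤ 40%; reserves 8.6 < 9 mo → does not qualify.
Qualifying: Option A, Option B. Lowest rate is 9.88% → Option A.

Option A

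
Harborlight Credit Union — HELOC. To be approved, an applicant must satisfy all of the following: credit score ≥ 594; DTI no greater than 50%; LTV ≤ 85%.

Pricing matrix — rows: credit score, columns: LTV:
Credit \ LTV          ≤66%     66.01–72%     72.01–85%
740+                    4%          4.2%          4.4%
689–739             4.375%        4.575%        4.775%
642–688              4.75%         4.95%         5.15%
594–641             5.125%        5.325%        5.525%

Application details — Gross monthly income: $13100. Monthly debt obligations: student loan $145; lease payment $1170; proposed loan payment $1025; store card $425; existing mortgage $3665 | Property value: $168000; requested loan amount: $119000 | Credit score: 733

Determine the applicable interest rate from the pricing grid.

4.575%

Credit score 733 ≥ 594; Total monthly debts = (145 + 1,170 + 1,025 + 425 + 3,665) = 6,430. Debt-to-income = 6,430/13,100 = 49.1% — meets 50% limit
Loan-to-value = 119,000/168,000 = 70.8% — pass (85% max)
Row: 733 falls in 689–739. Column: 70.8% falls in 66.01–72%. Rate = 4.575%.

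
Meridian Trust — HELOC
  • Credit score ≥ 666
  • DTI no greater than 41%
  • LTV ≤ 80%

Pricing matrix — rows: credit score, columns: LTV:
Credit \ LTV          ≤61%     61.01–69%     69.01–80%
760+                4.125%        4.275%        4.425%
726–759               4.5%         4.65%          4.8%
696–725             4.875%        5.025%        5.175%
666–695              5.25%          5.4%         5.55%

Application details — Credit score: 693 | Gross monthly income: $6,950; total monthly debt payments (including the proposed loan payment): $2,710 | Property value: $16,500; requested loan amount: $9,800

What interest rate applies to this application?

Credit score 693 ≥ 666; Debt-to-income = 2,710/6,950 = 39% — meets 41% limit
LTV = 9,800/16,500 = 59.4% ≤ 80%
Score 693 is in the 666–695 band; LTV 59.4% is in the ≤61% band → 5.25%.

5.25%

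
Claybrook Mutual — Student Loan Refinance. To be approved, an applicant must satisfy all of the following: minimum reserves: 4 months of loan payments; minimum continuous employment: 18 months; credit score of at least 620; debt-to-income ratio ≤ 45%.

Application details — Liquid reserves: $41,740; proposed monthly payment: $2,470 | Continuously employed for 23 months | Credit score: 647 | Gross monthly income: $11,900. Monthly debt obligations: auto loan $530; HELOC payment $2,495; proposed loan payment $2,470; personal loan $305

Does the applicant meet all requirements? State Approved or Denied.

Denied

Reserves = 41,740/2,470 = 16.9 months ≥ 4
Employment 23 ≥ 18 months
Credit score 647 ≥ 620 (meets)
Total monthly debts = (530 + 2,495 + 2,470 + 305) = 5,800. Debt-to-income = 5,800/11,900 = 48.7% — over 45% limit
Fails on DTI.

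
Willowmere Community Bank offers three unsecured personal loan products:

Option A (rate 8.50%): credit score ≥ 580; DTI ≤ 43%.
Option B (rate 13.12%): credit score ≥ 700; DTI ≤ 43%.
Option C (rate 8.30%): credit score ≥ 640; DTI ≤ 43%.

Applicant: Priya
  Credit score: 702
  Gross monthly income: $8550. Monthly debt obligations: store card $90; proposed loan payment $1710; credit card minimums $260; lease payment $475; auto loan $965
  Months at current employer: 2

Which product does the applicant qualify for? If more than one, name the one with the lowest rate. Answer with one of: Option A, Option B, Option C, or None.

Total debts = (90 + 1,710 + 260 + 475 + 965) = 3,500; DTI = 3,500/8,550 = 40.9%.
Option A: score 702 ≥ 580; DTI 40.9% ≤ 43% → qualifies.
Option B: score 702 ≥ 700; DTI 40.9% ≤ 43% → qualifies.
Option C: score 702 ≥ 640; DTI 40.9% ≤ 43% → qualifies.
Qualifying: Option A, Option B, Option C. Lowest rate is 8.30% → Option C.

Option C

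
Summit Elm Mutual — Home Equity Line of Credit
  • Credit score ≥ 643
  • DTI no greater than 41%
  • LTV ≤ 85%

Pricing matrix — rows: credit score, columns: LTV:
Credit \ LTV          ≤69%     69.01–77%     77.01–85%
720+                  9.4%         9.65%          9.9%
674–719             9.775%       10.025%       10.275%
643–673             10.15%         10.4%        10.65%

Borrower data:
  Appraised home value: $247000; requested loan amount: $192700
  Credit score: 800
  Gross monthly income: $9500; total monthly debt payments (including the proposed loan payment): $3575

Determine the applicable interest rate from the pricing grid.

9.9%

Credit score 800 ≥ 643; Debt-to-income = 3,575/9,500 = 37.6% — meets 41% limit
Loan-to-value = 192,700/247,000 = 78% — pass (85% max)
Credit 800 → row 720+; LTV 78% → column 77.01–85%. Grid cell → 9.9%.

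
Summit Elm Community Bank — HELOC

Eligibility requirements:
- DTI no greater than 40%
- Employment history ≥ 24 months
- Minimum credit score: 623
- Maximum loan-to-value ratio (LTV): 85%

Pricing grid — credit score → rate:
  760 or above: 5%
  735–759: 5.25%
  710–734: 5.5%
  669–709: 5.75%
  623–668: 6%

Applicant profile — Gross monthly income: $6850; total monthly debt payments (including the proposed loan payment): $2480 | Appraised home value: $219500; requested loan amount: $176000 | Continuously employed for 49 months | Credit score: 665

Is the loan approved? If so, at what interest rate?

Credit score 665 ≥ 623 (meets minimum)
DTI: 2,480 ÷ 6,850 = 36.2%, within the 40% cap
Loan-to-value = 176,000/219,500 = 80.2% — pass (85% max)
Employment 49 ≥ 24 months
All requirements met. Score 665 falls in the 623–668 tier → 6%.

Approved at 6%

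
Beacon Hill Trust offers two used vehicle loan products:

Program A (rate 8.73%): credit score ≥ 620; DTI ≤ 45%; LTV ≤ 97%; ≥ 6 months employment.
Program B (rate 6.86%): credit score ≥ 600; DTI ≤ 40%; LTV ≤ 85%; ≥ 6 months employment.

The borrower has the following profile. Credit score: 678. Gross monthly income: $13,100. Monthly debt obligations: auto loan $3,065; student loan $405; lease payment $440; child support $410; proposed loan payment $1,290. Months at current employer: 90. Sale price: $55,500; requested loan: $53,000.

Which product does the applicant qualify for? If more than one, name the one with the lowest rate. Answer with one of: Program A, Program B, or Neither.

Total debts = (3,065 + 405 + 440 + 410 + 1,290) = 5,610; DTI = 5,610/13,100 = 42.8%.
LTV = 53,000/55,500 = 95.5%.
Program A: score 678 ≥ 620; DTI 42.8% ≤ 45%; LTV 95.5% ≤ 97%; employment 90 ≥ 6 mo → qualifies.
Program B: score 678 ≥ 600; DTI 42.8% > 40%; LTV 95.5% > 85%; employment 90 ≥ 6 mo → does not qualify.

Program A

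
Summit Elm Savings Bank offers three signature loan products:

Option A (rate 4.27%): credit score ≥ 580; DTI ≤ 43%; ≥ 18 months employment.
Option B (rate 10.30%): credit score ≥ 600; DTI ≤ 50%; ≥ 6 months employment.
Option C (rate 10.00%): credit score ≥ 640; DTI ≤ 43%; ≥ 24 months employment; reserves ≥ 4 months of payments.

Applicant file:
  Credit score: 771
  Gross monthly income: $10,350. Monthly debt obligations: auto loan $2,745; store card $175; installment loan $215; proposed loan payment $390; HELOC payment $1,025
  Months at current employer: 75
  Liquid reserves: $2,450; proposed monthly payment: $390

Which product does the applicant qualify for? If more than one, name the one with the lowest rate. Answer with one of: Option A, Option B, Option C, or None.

Option B

Total debts = (2,745 + 175 + 215 + 390 + 1,025) = 4,550; DTI = 4,550/10,350 = 44%.
Reserves = 2,450/390 = 6.3 months.
Option A: score 771 ≥ 580; DTI 44% > 43%; employment 75 ≥ 18 mo → does not qualify.
Option B: score 771 ≥ 600; DTI 44% ≤ 50%; employment 75 ≥ 6 mo → qualifies.
Option C: score 771 ≥ 640; DTI 44% > 43%; employment 75 ≥ 24 mo; reserves 6.3 ≥ 4 mo → does not qualify.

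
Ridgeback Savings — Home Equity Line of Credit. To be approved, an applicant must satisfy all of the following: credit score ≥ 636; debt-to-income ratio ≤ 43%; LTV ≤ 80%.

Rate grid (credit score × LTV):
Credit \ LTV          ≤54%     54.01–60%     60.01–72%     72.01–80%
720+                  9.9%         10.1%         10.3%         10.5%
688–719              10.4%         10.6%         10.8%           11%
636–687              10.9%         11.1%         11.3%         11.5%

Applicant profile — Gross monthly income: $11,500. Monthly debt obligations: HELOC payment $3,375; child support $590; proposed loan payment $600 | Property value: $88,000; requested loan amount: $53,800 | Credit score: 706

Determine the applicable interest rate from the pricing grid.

Credit score 706 ≥ 636; Total monthly debts = (3,375 + 590 + 600) = 4,565. DTI = 4,565/11,500 = 39.7% ≤ 43%
Loan-to-value = 53,800/88,000 = 61.1% — pass (80% max)
Row: 706 falls in 688–719. Column: 61.1% falls in 60.01–72%. Rate = 10.8%.

10.8%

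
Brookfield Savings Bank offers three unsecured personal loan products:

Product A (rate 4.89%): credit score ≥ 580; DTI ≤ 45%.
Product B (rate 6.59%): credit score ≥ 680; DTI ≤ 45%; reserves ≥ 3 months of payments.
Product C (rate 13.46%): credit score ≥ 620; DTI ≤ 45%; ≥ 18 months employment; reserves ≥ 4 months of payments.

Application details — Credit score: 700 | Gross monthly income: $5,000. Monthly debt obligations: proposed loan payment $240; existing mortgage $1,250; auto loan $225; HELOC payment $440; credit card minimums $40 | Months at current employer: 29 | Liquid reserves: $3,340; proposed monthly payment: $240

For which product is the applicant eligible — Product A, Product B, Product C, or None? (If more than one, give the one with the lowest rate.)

Total debts = (240 + 1,250 + 225 + 440 + 40) = 2,195; DTI = 2,195/5,000 = 43.9%.
Reserves = 3,340/240 = 13.9 months.
Product A: score 700 ≥ 580; DTI 43.9% ≤ 45% → qualifies.
Product B: score 700 ≥ 680; DTI 43.9% ≤ 45%; reserves 13.9 ≥ 3 mo → qualifies.
Product C: score 700 ≥ 620; DTI 43.9% ≤ 45%; employment 29 ≥ 18 mo; reserves 13.9 ≥ 4 mo → qualifies.
Qualifying: Product A, Product B, Product C. Lowest rate is 4.89% → Product A.

Product A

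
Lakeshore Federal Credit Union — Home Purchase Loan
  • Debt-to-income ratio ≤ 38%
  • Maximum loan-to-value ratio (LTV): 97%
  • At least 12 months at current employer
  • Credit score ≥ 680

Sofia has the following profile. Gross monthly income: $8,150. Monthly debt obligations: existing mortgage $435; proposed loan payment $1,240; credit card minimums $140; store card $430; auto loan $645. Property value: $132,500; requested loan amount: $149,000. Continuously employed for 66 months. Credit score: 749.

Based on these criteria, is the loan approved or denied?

Total monthly debts = (435 + 1,240 + 140 + 430 + 645) = 2,890. DTI: 2,890 ÷ 8,150 = 35.5%, within the 38% cap
Loan-to-value = 149,000/132,500 = 112.5% — fail (97% max)
Employment 66 ≥ 12 months
Credit score 749 ≥ 680 (meets)
Fails on LTV.

Denied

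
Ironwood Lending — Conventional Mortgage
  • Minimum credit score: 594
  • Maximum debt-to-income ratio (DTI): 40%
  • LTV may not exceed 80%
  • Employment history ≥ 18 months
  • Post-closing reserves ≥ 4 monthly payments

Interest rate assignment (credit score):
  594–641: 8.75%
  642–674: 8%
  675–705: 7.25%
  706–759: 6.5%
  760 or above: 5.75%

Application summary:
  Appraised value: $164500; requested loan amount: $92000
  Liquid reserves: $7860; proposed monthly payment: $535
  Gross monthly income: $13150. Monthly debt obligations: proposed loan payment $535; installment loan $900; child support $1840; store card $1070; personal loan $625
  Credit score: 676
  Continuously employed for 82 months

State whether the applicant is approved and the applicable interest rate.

Credit score 676 ≥ 594 (meets minimum)
Total monthly debts = (535 + 900 + 1,840 + 1,070 + 625) = 4,970. DTI = 4,970/13,150 = 37.8% ≤ 40%
Liquid reserves cover 7,860/535 = 14.7 months — ≥ 4 required
Employment 82 ≥ 18 months
LTV = 92,000/164,500 = 55.9% ≤ 80%
All requirements met. Score 676 falls in the 675–705 tier → 7.25%.

Approved at 7.25%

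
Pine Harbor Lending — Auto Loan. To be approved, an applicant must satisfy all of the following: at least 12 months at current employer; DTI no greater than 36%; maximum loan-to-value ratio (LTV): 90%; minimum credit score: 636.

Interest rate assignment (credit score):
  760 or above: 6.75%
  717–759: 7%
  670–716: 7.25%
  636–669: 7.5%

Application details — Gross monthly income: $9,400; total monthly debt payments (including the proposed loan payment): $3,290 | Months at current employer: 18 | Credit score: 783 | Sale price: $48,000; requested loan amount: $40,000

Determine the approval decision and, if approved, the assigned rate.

Credit score 783 ≥ 636 (meets minimum)
DTI = 3,290/9,400 = 35% ≤ 36%
Employment 18 ≥ 12 months
LTV: 40,000 ÷ 48,000 = 83.3%, within 90% cap
All requirements met. Score 783 falls in the 760 or above tier → 6.75%.

Approved at 6.75%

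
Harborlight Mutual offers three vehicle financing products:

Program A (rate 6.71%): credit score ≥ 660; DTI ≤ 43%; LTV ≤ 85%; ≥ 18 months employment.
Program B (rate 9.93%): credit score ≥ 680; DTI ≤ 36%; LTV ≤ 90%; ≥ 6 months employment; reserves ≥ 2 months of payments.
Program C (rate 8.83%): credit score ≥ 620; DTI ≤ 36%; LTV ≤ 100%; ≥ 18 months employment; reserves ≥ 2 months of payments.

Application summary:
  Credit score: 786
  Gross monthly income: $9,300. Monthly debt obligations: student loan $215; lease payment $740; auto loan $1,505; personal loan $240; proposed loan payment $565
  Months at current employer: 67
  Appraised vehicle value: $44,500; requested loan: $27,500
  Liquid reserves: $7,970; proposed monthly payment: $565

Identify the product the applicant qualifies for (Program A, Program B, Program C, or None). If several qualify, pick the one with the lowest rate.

Total debts = (215 + 740 + 1,505 + 240 + 565) = 3,265; DTI = 3,265/9,300 = 35.1%.
LTV = 27,500/44,500 = 61.8%.
Reserves = 7,970/565 = 14.1 months.
Program A: score 786 ≥ 660; DTI 35.1% ≤ 43%; LTV 61.8% ≤ 85%; employment 67 ≥ 18 mo → qualifies.
Program B: score 786 ≥ 680; DTI 35.1% ≤ 36%; LTV 61.8% ≤ 90%; employment 67 ≥ 6 mo; reserves 14.1 ≥ 2 mo → qualifies.
Program C: score 786 ≥ 620; DTI 35.1% ≤ 36%; LTV 61.8% ≤ 100%; employment 67 ≥ 18 mo; reserves 14.1 ≥ 2 mo → qualifies.
Qualifying: Program A, Program B, Program C. Lowest rate is 6.71% → Program A.

Program A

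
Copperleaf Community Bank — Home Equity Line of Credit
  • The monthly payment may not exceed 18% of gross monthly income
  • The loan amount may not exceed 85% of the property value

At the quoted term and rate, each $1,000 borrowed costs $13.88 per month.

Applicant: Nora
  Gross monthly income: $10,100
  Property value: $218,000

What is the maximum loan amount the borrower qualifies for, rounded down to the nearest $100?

$130,900

Payment cap: 18% × $10,100 = $1,818/month.
At $13.88 per $1,000, that supports 1,818/13.88 × 1,000 ≈ $130,979 → $130,900.
LTV cap: 85% × $218,000 = $185,300 → $185,300.
Binding constraint: payment-to-income.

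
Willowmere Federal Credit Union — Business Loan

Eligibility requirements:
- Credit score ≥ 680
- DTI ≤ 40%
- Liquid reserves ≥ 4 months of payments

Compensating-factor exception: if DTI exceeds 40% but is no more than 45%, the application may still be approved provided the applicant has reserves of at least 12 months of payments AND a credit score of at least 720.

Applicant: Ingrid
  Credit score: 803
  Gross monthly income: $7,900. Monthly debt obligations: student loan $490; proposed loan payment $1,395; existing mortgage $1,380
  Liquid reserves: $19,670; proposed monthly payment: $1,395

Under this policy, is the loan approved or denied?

Credit score 803 ≥ 680 (meets base)
Total debts = (490 + 1,395 + 1,380) = 3,265. DTI: 3,265 ÷ 7,900 = 41.3%, over the 40% base limit.
Reserves: 19,670 ÷ 1,395 = 14.1 months (meets 4-month minimum)
DTI 41.3% is within the 40%–45% exception band; checking compensating factors.
Reserves 14.1 ≥ 12 months; credit score 803 ≥ 720.
Both override conditions satisfied; DTI exception granted.

Approved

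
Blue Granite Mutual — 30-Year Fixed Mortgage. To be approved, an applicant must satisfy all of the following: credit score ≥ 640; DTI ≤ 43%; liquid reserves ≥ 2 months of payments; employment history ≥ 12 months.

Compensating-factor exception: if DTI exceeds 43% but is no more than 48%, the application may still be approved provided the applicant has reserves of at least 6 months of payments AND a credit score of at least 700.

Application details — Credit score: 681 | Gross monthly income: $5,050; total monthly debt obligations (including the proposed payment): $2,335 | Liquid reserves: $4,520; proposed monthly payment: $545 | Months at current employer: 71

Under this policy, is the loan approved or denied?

Denied

Credit score 681 ≥ 640 (meets base)
DTI = 2,335/5,050 = 46.2% > 43% — standard DTI limit exceeded.
Liquid reserves cover 4,520/545 = 8.3 months — ≥ 2 required
Employment 71 ≥ 12 months
46.2% falls in the override range (43%–48%), so the compensating-factor test applies.
Reserves 8.3 ≥ 6 months; credit score 681 < 700.
Compensating-factor requirement not fully met.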